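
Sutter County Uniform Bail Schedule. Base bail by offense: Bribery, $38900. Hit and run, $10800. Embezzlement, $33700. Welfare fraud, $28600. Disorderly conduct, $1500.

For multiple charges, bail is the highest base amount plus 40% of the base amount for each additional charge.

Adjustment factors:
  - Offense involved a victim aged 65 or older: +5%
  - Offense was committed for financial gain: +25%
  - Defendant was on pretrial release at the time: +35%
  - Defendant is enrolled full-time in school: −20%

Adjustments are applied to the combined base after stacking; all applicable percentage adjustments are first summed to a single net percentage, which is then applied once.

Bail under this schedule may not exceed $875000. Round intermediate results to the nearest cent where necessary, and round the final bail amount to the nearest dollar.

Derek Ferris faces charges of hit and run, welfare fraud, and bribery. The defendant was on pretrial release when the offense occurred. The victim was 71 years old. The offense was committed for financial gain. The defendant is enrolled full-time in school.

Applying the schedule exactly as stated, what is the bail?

Base amounts from the schedule: hit and run $10800; welfare fraud $28600; bribery $38900.
Stacking rule: highest base plus 40% of each additional charge. Highest is bribery at $38900. Additional: $10800 × 40% = $4320; $28600 × 40% = $11440. Combined base = $38900 + $15760 = $54660.
Net percentage adjustment: +5% +25% +35% −20% = +45%. $54660 × 1.45 = $79257.
$79257 is within the $875000 maximum.

$79257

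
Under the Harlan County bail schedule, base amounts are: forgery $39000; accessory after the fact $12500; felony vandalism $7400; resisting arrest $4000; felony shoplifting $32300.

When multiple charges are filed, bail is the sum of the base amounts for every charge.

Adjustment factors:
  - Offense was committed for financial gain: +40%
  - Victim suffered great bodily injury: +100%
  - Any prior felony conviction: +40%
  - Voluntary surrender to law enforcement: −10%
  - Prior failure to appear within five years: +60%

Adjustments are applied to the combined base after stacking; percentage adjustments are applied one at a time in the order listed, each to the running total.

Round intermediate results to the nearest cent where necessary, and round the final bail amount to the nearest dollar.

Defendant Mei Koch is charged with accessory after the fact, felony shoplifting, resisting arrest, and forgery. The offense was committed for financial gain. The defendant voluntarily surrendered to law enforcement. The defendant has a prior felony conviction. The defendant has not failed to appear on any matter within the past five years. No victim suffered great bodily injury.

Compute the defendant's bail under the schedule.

Base amounts from the schedule: accessory after the fact $12500; felony shoplifting $32300; resisting arrest $4000; forgery $39000.
Stacking rule: sum of all bases. $12500 + $32300 + $4000 + $39000 = $87800.
Offense was committed for financial gain (+40%): $87800 × 1.4 = $122920.
Any prior felony conviction (+40%): $122920 × 1.4 = $172088.
Voluntary surrender to law enforcement (−10%): $172088 × 0.9 = $154879.20.
Rounded to the nearest dollar: $154879.

$154879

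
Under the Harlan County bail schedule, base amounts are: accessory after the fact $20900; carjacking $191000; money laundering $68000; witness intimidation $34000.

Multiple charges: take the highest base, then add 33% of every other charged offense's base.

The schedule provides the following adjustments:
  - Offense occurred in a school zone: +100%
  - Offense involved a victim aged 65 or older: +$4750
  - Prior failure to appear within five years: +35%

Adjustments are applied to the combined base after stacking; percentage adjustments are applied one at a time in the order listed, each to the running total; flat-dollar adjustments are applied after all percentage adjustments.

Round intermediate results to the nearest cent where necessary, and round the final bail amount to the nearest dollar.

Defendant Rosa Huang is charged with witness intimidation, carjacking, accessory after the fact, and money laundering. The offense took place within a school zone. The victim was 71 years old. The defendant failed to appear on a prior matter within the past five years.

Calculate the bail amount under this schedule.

$629954

Base amounts from the schedule: witness intimidation $34000; carjacking $191000; accessory after the fact $20900; money laundering $68000.
Stacking rule: highest base plus 33% of each additional charge. Highest is carjacking at $191000. Additional: $34000 × 33% = $11220; $20900 × 33% = $6897; $68000 × 33% = $22440. Combined base = $191000 + $40557 = $231557.
Offense occurred in a school zone (+100%): $231557 × 2 = $463114.
Prior failure to appear within five years (+35%): $463114 × 1.35 = $625203.90.
Offense involved a victim aged 65 or older (+$4750 flat): $625203.90 + $4750 = $629953.90.
Rounded to the nearest dollar: $629954.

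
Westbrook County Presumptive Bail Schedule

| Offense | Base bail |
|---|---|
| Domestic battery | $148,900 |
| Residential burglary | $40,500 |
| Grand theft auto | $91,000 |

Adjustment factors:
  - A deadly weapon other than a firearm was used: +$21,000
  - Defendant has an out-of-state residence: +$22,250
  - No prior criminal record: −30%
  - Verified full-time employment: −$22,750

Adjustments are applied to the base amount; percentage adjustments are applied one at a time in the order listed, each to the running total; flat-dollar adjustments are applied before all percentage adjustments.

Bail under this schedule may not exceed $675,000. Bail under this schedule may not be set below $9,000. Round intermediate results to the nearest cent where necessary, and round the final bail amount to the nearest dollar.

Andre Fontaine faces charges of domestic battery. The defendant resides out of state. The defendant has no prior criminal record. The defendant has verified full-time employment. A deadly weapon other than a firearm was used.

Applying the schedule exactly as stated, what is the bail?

Base amounts from the schedule: domestic battery $148,900.
Single charge. Combined base = $148,900.
A deadly weapon other than a firearm was used (+$21,000 flat): $148,900 + $21,000 = $169,900.
Defendant has an out-of-state residence (+$22,250 flat): $169,900 + $22,250 = $192,150.
Verified full-time employment (−$22,750 flat): $192,150 − $22,750 = $169,400.
No prior criminal record (−30%): $169,400 × 0.7 = $118,580.
$118,580 is within the $675,000 maximum.
$118,580 is at or above the $9,000 minimum.

$118,580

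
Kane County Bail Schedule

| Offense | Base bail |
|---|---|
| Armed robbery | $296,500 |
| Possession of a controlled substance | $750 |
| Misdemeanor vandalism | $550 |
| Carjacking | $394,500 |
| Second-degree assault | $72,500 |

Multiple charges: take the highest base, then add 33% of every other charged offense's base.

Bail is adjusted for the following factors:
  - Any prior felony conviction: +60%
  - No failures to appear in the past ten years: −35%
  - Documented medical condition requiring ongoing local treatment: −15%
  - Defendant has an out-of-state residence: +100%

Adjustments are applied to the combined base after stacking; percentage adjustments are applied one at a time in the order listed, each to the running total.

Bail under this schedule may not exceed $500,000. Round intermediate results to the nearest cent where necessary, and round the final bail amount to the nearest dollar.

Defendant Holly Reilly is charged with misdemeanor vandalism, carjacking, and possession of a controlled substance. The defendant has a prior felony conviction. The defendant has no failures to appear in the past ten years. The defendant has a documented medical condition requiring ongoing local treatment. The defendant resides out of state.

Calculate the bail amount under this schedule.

Base amounts from the schedule: misdemeanor vandalism $550; carjacking $394,500; possession of a controlled substance $750.
Stacking rule: highest base plus 33% of each additional charge. Highest is carjacking at $394,500. Additional: $550 × 33% = $181.50; $750 × 33% = $247.50. Combined base = $394,500 + $429 = $394,929.
Any prior felony conviction (+60%): $394,929 × 1.6 = $631,886.40.
No failures to appear in the past ten years (−35%): $631,886.40 × 0.65 = $410,726.16.
Documented medical condition requiring ongoing local treatment (−15%): $410,726.16 × 0.85 = $349,117.24.
Defendant has an out-of-state residence (+100%): $349,117.24 × 2 = $698,234.48.
Result $698,234.48 exceeds the maximum of $500,000; bail is capped at $500,000.

$500,000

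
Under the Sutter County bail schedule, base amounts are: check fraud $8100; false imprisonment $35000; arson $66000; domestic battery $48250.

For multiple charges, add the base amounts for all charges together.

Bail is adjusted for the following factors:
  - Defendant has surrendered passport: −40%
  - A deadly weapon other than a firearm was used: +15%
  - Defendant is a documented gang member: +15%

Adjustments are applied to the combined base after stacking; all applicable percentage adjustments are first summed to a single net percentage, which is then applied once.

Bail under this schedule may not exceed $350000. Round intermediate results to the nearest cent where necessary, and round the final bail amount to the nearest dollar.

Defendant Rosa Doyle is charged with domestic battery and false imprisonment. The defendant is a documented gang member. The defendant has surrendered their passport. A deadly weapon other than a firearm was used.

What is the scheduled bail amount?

$74925

Base amounts from the schedule: domestic battery $48250; false imprisonment $35000.
Stacking rule: sum of all bases. $48250 + $35000 = $83250.
Net percentage adjustment: −40% +15% +15% = −10%. $83250 × 0.9 = $74925.
$74925 is within the $350000 maximum.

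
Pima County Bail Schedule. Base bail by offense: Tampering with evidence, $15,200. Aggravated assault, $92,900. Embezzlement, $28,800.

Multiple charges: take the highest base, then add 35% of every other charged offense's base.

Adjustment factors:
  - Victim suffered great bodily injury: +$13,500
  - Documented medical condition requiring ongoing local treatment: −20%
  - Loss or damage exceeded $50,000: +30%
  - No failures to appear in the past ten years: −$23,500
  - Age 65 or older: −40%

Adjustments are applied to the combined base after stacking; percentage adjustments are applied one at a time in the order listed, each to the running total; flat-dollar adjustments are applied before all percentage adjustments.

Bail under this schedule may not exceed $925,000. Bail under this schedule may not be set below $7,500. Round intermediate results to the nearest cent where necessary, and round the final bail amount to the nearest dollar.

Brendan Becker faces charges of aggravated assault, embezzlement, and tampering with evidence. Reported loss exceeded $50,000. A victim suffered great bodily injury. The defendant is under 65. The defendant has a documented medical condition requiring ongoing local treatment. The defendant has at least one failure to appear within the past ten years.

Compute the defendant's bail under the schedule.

$126,672

Base amounts from the schedule: aggravated assault $92,900; embezzlement $28,800; tampering with evidence $15,200.
Stacking rule: highest base plus 35% of each additional charge. Highest is aggravated assault at $92,900. Additional: $28,800 × 35% = $10,080; $15,200 × 35% = $5,320. Combined base = $92,900 + $15,400 = $108,300.
Victim suffered great bodily injury (+$13,500 flat): $108,300 + $13,500 = $121,800.
Documented medical condition requiring ongoing local treatment (−20%): $121,800 × 0.8 = $97,440.
Loss or damage exceeded $50,000 (+30%): $97,440 × 1.3 = $126,672.
$126,672 is within the $925,000 maximum.
$126,672 is at or above the $7,500 minimum.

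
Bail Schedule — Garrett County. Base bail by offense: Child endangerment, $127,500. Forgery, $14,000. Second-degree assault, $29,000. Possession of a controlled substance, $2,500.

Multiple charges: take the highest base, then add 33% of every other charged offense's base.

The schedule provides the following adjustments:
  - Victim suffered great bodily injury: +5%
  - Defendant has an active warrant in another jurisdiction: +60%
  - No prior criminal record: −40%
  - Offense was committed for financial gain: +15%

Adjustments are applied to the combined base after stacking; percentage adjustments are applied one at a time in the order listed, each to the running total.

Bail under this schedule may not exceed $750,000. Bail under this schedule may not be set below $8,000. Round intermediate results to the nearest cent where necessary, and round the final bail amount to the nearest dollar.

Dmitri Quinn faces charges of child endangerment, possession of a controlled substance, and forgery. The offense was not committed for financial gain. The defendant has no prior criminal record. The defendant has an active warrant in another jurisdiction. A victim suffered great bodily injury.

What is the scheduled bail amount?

Base amounts from the schedule: child endangerment $127,500; possession of a controlled substance $2,500; forgery $14,000.
Stacking rule: highest base plus 33% of each additional charge. Highest is child endangerment at $127,500. Additional: $2,500 × 33% = $825; $14,000 × 33% = $4,620. Combined base = $127,500 + $5,445 = $132,945.
Victim suffered great bodily injury (+5%): $132,945 × 1.05 = $139,592.25.
Defendant has an active warrant in another jurisdiction (+60%): $139,592.25 × 1.6 = $223,347.60.
No prior criminal record (−40%): $223,347.60 × 0.6 = $134,008.56.
$134,008.56 is within the $750,000 maximum.
$134,008.56 is at or above the $8,000 minimum.
Rounded to the nearest dollar: $134,009.

$134,009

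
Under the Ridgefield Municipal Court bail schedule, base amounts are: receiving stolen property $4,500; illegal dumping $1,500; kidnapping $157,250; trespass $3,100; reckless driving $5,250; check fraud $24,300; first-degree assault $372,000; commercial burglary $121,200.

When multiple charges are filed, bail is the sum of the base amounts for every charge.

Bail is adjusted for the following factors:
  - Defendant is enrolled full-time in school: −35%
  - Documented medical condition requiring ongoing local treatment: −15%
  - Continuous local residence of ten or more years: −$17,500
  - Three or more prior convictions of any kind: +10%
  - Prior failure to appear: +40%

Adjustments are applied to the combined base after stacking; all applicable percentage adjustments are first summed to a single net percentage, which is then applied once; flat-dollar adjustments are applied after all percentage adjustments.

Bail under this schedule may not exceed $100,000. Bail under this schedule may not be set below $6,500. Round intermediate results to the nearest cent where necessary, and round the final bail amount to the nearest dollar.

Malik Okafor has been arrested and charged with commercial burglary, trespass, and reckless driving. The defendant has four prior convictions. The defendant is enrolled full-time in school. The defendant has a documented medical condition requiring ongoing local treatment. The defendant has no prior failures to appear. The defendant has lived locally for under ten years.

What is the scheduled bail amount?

$77,730

Base amounts from the schedule: commercial burglary $121,200; trespass $3,100; reckless driving $5,250.
Stacking rule: sum of all bases. $121,200 + $3,100 + $5,250 = $129,550.
Net percentage adjustment: −35% −15% +10% = −40%. $129,550 × 0.6 = $77,730.
$77,730 is within the $100,000 maximum.
$77,730 is at or above the $6,500 minimum.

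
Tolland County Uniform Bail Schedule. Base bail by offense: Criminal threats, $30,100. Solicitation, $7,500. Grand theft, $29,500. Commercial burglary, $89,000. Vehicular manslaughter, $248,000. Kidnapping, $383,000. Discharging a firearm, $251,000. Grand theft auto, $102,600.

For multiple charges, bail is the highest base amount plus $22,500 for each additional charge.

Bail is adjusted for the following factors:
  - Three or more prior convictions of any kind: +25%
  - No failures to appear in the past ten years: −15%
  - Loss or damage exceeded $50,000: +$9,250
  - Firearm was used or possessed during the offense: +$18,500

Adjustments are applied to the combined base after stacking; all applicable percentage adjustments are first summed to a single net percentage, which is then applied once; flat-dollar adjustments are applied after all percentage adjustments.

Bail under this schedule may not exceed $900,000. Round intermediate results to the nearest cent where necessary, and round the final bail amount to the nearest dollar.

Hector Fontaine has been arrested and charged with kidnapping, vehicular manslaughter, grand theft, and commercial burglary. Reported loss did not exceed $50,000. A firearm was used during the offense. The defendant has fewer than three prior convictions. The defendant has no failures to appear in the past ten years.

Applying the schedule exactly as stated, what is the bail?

Base amounts from the schedule: kidnapping $383,000; vehicular manslaughter $248,000; grand theft $29,500; commercial burglary $89,000.
Stacking rule: highest base plus $22,500 per additional charge. Highest is kidnapping at $383,000; 3 additional charges → +$67,500. Combined base = $450,500.
No failures to appear in the past ten years (−15%): $450,500 × 0.85 = $382,925.
Firearm was used or possessed during the offense (+$18,500 flat): $382,925 + $18,500 = $401,425.
$401,425 is within the $900,000 maximum.

$401,425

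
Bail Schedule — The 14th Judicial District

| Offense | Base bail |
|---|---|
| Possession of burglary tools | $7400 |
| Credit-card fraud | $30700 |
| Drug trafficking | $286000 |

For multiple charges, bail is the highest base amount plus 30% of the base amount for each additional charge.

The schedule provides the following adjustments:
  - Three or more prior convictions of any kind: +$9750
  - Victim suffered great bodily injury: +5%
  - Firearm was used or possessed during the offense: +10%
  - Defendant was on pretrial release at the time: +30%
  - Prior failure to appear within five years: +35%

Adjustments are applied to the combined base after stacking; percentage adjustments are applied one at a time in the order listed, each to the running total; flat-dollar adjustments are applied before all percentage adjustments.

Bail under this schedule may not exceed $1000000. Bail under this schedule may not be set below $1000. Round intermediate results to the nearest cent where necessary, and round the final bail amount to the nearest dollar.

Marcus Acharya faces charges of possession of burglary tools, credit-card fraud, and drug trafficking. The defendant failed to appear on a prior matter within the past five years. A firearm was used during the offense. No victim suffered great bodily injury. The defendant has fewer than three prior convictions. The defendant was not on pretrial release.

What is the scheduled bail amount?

$441684

Base amounts from the schedule: possession of burglary tools $7400; credit-card fraud $30700; drug trafficking $286000.
Stacking rule: highest base plus 30% of each additional charge. Highest is drug trafficking at $286000. Additional: $7400 × 30% = $2220; $30700 × 30% = $9210. Combined base = $286000 + $11430 = $297430.
Firearm was used or possessed during the offense (+10%): $297430 × 1.1 = $327173.
Prior failure to appear within five years (+35%): $327173 × 1.35 = $441683.55.
$441683.55 is within the $1000000 maximum.
$441683.55 is at or above the $1000 minimum.
Rounded to the nearest dollar: $441684.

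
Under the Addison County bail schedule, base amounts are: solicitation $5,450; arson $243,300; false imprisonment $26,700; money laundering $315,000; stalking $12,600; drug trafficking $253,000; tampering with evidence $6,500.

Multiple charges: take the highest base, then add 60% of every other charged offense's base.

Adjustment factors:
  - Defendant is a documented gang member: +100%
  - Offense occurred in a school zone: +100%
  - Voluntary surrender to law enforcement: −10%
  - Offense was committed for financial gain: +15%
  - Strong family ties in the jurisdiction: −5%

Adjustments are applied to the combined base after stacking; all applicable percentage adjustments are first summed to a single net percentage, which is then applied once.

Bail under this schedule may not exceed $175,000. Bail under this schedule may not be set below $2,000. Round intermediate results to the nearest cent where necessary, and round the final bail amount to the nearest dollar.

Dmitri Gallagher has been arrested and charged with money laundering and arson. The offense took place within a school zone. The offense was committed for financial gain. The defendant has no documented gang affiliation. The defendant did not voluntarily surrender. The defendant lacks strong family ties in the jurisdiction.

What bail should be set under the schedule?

$175,000

Base amounts from the schedule: money laundering $315,000; arson $243,300.
Stacking rule: highest base plus 60% of each additional charge. Highest is money laundering at $315,000. Additional: $243,300 × 60% = $145,980. Combined base = $315,000 + $145,980 = $460,980.
Net percentage adjustment: +100% +15% = +115%. $460,980 × 2.15 = $991,107.
Result $991,107 exceeds the maximum of $175,000; bail is capped at $175,000.
$175,000 is at or above the $2,000 minimum.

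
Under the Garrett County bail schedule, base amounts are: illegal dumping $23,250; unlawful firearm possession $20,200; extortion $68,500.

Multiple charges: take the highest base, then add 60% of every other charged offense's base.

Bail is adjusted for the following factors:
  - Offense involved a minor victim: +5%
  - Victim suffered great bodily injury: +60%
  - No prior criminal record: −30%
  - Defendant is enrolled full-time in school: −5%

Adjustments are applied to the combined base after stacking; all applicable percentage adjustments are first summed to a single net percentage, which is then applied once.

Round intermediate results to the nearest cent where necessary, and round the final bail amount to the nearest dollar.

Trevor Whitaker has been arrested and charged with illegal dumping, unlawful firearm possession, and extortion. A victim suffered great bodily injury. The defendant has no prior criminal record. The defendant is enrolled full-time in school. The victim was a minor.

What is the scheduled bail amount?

$122,941

Base amounts from the schedule: illegal dumping $23,250; unlawful firearm possession $20,200; extortion $68,500.
Stacking rule: highest base plus 60% of each additional charge. Highest is extortion at $68,500. Additional: $23,250 × 60% = $13,950; $20,200 × 60% = $12,120. Combined base = $68,500 + $26,070 = $94,570.
Net percentage adjustment: +5% +60% −30% −5% = +30%. $94,570 × 1.3 = $122,941.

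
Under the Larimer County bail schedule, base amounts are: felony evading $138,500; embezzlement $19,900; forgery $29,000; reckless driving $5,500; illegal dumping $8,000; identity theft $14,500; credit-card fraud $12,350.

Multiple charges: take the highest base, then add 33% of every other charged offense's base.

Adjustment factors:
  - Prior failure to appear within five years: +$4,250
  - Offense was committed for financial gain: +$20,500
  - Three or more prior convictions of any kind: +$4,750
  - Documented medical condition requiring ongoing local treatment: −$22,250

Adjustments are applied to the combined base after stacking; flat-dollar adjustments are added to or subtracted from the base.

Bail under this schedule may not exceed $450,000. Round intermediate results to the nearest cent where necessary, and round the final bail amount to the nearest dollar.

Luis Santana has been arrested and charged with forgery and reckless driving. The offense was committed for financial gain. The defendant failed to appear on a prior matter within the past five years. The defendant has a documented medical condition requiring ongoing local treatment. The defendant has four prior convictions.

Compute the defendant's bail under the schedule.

Base amounts from the schedule: forgery $29,000; reckless driving $5,500.
Stacking rule: highest base plus 33% of each additional charge. Highest is forgery at $29,000. Additional: $5,500 × 33% = $1,815. Combined base = $29,000 + $1,815 = $30,815.
Prior failure to appear within five years (+$4,250 flat): $30,815 + $4,250 = $35,065.
Offense was committed for financial gain (+$20,500 flat): $35,065 + $20,500 = $55,565.
Three or more prior convictions of any kind (+$4,750 flat): $55,565 + $4,750 = $60,315.
Documented medical condition requiring ongoing local treatment (−$22,250 flat): $60,315 − $22,250 = $38,065.
$38,065 is within the $450,000 maximum.

$38,065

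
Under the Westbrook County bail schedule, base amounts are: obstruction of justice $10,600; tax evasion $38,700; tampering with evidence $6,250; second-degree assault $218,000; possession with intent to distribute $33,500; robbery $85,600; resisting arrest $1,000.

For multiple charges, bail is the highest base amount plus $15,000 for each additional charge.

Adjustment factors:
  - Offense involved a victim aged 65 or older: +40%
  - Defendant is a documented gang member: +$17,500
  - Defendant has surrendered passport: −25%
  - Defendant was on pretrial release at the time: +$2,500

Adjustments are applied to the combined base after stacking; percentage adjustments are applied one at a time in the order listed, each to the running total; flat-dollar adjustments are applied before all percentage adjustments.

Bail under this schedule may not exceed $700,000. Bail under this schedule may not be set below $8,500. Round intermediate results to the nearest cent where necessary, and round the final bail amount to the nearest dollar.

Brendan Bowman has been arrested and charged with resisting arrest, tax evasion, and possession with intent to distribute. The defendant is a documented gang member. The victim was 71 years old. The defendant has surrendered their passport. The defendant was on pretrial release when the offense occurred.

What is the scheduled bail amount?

$93,135

Base amounts from the schedule: resisting arrest $1,000; tax evasion $38,700; possession with intent to distribute $33,500.
Stacking rule: highest base plus $15,000 per additional charge. Highest is tax evasion at $38,700; 2 additional charges → +$30,000. Combined base = $68,700.
Defendant is a documented gang member (+$17,500 flat): $68,700 + $17,500 = $86,200.
Defendant was on pretrial release at the time (+$2,500 flat): $86,200 + $2,500 = $88,700.
Offense involved a victim aged 65 or older (+40%): $88,700 × 1.4 = $124,180.
Defendant has surrendered passport (−25%): $124,180 × 0.75 = $93,135.
$93,135 is within the $700,000 maximum.
$93,135 is at or above the $8,500 minimum.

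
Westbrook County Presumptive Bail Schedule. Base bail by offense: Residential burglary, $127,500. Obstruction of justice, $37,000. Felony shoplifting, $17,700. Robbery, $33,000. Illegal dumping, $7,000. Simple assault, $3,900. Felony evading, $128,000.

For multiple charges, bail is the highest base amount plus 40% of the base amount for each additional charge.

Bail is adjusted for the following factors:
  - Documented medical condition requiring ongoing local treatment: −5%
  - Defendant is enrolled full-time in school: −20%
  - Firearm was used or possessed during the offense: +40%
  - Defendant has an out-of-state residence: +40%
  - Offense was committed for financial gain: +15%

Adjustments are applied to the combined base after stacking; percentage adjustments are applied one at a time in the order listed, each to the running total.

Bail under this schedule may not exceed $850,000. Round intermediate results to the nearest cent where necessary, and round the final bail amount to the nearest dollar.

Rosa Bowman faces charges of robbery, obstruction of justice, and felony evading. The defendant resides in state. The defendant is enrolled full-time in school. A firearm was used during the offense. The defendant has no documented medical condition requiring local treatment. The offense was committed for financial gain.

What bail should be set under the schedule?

Base amounts from the schedule: robbery $33,000; obstruction of justice $37,000; felony evading $128,000.
Stacking rule: highest base plus 40% of each additional charge. Highest is felony evading at $128,000. Additional: $33,000 × 40% = $13,200; $37,000 × 40% = $14,800. Combined base = $128,000 + $28,000 = $156,000.
Defendant is enrolled full-time in school (−20%): $156,000 × 0.8 = $124,800.
Firearm was used or possessed during the offense (+40%): $124,800 × 1.4 = $174,720.
Offense was committed for financial gain (+15%): $174,720 × 1.15 = $200,928.
$200,928 is within the $850,000 maximum.

$200,928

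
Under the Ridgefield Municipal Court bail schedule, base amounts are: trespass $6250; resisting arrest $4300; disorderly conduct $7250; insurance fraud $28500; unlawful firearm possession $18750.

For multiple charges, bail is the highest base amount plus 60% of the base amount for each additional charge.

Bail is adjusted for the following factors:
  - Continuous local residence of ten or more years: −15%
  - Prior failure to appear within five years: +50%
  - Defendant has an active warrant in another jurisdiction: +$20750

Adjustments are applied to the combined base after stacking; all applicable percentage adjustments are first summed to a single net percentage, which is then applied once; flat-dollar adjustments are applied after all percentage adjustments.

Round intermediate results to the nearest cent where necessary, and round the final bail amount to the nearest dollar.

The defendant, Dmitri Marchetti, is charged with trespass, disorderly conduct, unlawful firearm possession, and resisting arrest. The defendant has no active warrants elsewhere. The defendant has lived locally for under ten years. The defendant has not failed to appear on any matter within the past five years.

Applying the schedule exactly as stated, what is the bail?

Base amounts from the schedule: trespass $6250; disorderly conduct $7250; unlawful firearm possession $18750; resisting arrest $4300.
Stacking rule: highest base plus 60% of each additional charge. Highest is unlawful firearm possession at $18750. Additional: $6250 × 60% = $3750; $7250 × 60% = $4350; $4300 × 60% = $2580. Combined base = $18750 + $10680 = $29430.
No adjustment factors apply to this defendant.

$29430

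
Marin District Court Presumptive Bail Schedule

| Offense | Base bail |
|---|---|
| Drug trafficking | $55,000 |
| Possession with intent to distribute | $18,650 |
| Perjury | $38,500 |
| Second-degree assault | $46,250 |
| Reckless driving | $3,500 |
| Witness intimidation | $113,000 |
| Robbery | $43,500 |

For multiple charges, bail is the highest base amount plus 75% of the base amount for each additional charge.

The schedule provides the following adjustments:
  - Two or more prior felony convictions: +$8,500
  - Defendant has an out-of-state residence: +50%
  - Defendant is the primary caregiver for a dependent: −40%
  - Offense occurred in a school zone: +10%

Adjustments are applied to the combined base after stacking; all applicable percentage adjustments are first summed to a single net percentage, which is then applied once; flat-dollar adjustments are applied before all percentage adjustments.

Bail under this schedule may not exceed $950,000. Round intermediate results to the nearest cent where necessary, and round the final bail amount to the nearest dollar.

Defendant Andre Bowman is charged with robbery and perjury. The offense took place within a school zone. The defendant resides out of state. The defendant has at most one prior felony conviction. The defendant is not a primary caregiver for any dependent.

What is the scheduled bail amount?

Base amounts from the schedule: robbery $43,500; perjury $38,500.
Stacking rule: highest base plus 75% of each additional charge. Highest is robbery at $43,500. Additional: $38,500 × 75% = $28,875. Combined base = $43,500 + $28,875 = $72,375.
Net percentage adjustment: +50% +10% = +60%. $72,375 × 1.6 = $115,800.
$115,800 is within the $950,000 maximum.

$115,800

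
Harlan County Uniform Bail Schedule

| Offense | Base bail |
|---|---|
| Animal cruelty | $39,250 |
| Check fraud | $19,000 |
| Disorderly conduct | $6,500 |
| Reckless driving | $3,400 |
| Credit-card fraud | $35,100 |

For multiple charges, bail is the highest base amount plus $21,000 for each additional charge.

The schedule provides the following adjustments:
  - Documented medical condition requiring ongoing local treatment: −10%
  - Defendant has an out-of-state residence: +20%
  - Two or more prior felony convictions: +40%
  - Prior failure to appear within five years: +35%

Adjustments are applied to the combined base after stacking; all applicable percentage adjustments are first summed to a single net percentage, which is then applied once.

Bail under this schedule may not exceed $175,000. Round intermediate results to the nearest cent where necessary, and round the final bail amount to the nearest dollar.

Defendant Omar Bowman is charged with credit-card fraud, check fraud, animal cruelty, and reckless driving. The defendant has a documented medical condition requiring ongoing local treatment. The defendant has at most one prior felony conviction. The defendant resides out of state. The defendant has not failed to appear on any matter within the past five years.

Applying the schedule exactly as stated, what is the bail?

$112,475

Base amounts from the schedule: credit-card fraud $35,100; check fraud $19,000; animal cruelty $39,250; reckless driving $3,400.
Stacking rule: highest base plus $21,000 per additional charge. Highest is animal cruelty at $39,250; 3 additional charges → +$63,000. Combined base = $102,250.
Net percentage adjustment: −10% +20% = +10%. $102,250 × 1.1 = $112,475.
$112,475 is within the $175,000 maximum.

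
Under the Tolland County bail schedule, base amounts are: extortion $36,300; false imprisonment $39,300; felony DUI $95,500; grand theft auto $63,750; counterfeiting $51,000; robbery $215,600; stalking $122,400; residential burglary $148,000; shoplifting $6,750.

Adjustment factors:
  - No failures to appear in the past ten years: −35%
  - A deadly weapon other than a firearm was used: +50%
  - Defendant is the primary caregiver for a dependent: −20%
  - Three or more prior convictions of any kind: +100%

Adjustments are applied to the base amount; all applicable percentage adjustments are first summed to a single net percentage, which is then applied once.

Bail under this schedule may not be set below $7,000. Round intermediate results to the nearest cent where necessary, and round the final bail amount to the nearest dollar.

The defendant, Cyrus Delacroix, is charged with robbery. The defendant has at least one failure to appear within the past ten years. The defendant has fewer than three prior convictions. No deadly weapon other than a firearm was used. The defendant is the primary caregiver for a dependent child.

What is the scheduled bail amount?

$172,480

Base amounts from the schedule: robbery $215,600.
Single charge. Combined base = $215,600.
Defendant is the primary caregiver for a dependent (−20%): $215,600 × 0.8 = $172,480.
$172,480 is at or above the $7,000 minimum.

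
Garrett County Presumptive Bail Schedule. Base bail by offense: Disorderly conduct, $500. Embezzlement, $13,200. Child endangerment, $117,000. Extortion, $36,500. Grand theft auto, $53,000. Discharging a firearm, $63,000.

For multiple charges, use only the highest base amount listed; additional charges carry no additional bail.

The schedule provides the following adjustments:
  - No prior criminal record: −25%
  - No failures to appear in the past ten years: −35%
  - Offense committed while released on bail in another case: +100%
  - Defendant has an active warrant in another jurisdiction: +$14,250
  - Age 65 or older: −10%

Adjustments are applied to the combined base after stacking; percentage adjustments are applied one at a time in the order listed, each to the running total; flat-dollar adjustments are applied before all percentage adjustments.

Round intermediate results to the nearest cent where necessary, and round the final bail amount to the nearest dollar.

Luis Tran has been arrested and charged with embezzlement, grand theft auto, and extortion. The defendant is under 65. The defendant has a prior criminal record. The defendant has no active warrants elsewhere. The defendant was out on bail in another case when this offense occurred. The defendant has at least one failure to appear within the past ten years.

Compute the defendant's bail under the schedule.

$106,000

Base amounts from the schedule: embezzlement $13,200; grand theft auto $53,000; extortion $36,500.
Stacking rule: use the highest base only. Highest is grand theft auto at $53,000. Combined base = $53,000.
Offense committed while released on bail in another case (+100%): $53,000 × 2 = $106,000.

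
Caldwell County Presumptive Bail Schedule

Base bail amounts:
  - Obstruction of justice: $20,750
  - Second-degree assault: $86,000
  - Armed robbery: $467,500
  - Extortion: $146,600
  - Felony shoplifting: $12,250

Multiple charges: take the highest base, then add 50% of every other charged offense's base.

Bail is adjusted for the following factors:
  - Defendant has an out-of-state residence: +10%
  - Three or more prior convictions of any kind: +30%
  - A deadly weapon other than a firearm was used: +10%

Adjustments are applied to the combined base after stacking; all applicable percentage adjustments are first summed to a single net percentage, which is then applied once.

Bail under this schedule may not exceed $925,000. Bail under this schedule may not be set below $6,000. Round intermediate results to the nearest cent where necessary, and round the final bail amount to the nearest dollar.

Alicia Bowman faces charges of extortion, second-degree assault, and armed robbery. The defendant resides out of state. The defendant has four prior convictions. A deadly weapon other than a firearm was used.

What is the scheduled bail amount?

Base amounts from the schedule: extortion $146,600; second-degree assault $86,000; armed robbery $467,500.
Stacking rule: highest base plus 50% of each additional charge. Highest is armed robbery at $467,500. Additional: $146,600 × 50% = $73,300; $86,000 × 50% = $43,000. Combined base = $467,500 + $116,300 = $583,800.
Net percentage adjustment: +10% +30% +10% = +50%. $583,800 × 1.5 = $875,700.
$875,700 is within the $925,000 maximum.
$875,700 is at or above the $6,000 minimum.

$875,700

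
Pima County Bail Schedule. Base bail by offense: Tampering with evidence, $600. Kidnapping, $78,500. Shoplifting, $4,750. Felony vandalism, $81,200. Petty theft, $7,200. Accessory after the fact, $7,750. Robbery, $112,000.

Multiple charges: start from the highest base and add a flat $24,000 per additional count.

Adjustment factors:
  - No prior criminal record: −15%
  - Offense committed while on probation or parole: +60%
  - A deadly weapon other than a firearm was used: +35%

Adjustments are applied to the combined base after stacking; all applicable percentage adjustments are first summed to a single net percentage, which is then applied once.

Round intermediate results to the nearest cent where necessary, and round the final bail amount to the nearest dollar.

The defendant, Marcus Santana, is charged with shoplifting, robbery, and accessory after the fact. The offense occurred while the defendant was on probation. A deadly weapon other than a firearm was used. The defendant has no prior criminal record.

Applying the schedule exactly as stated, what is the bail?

$288,000

Base amounts from the schedule: shoplifting $4,750; robbery $112,000; accessory after the fact $7,750.
Stacking rule: highest base plus $24,000 per additional charge. Highest is robbery at $112,000; 2 additional charges → +$48,000. Combined base = $160,000.
Net percentage adjustment: −15% +60% +35% = +80%. $160,000 × 1.8 = $288,000.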